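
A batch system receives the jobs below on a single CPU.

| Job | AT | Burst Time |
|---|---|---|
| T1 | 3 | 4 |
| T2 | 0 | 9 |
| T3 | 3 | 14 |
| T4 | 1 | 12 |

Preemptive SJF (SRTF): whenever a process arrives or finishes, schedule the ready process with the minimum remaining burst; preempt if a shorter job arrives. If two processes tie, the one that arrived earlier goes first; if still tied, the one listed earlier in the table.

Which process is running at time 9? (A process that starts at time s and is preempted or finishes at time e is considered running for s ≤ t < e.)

T2

Gantt: | T2 0-3 | T1 3-7 | T2 7-13 | T4 13-25 | T3 25-39 |
Completion: T1=7  T2=13  T3=39  T4=25
Turnaround (C−A): T1=4  T2=13  T3=36  T4=24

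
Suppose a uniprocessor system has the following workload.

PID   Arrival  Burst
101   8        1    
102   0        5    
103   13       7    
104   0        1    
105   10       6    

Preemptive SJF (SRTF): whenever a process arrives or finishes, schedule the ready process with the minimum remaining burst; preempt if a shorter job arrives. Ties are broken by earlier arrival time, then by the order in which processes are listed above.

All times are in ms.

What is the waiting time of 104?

0

Schedule: | 104 0-1 | 102 1-6 | idle 6-8 | 101 8-9 | idle 9-10 | 105 10-16 | 103 16-23 |
Completion: 101=9  102=6  103=23  104=1  105=16
Turnaround (C−A): 101=1  102=6  103=10  104=1  105=6
Waiting(104) = turnaround − burst = 1 − 1 = 0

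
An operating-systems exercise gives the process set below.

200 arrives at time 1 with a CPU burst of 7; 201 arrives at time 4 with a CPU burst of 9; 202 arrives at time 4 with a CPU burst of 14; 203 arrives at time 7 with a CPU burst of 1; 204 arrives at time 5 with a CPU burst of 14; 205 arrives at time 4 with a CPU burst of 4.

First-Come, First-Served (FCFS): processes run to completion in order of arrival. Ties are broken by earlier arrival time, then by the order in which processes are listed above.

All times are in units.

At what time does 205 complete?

Schedule: | idle 0-1 | 200 1-8 | 201 8-17 | 202 17-31 | 205 31-35 | 204 35-49 | 203 49-50 |
Completion: 200=8  201=17  202=31  203=50  204=49  205=35
Turnaround (C−A): 200=7  201=13  202=27  203=43  204=44  205=31

35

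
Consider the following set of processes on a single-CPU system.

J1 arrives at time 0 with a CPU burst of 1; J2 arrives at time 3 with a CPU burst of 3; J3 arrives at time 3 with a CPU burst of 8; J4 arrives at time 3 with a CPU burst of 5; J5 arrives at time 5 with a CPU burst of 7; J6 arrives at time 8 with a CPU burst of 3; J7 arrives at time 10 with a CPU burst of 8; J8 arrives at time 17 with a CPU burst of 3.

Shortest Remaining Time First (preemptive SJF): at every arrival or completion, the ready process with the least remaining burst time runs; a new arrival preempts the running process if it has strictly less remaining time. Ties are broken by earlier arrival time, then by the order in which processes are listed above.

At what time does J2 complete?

6

Gantt: | J1 0-1 | idle 1-3 | J2 3-6 | J4 6-11 | J6 11-14 | J5 14-17 | J8 17-20 | J5 20-24 | J3 24-32 | J7 32-40 |
Completion: J1=1  J2=6  J3=32  J4=11  J5=24  J6=14  J7=40  J8=20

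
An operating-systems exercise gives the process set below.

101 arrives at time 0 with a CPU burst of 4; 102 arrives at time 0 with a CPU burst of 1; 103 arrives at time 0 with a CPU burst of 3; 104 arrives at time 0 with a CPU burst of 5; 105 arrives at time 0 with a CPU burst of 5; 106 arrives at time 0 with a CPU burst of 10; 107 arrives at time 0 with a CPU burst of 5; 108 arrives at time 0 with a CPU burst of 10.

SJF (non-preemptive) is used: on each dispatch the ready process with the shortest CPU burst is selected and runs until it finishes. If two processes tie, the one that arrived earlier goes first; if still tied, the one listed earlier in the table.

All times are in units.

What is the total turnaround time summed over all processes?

143

Gantt: | 102 0-1 | 103 1-4 | 101 4-8 | 104 8-13 | 105 13-18 | 107 18-23 | 106 23-33 | 108 33-43 |
Completion: 101=8  102=1  103=4  104=13  105=18  106=33  107=23  108=43
Turnaround = completion − arrival: 101=8, 102=1, 103=4, 104=13, 105=18, 106=33, 107=23, 108=43
Total turnaround = 8 + 1 + 4 + 13 + 18 + 33 + 23 + 43 = 143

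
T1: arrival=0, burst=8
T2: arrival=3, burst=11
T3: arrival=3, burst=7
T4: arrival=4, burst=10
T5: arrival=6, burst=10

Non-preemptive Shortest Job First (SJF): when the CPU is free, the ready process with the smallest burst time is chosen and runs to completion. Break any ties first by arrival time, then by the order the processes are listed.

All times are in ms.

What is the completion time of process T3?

Schedule: | T1 0-8 | T3 8-15 | T4 15-25 | T5 25-35 | T2 35-46 |
Completion: T1=8  T2=46  T3=15  T4=25  T5=35

15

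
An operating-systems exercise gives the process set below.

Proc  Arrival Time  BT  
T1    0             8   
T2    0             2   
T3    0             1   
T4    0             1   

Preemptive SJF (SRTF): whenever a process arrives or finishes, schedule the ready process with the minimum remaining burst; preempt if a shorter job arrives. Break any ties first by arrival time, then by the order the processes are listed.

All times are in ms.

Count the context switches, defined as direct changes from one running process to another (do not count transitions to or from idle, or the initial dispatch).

Schedule: | T3 0-1 | T4 1-2 | T2 2-4 | T1 4-12 |
Completion: T1=12  T2=4  T3=1  T4=2

3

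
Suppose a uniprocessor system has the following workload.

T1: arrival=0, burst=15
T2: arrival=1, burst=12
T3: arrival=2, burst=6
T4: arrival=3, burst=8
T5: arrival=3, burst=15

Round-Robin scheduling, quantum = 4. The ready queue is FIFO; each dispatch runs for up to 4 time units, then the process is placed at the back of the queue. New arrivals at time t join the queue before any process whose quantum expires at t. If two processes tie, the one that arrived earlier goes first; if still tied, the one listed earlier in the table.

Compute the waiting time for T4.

23

Gantt: | T1 0-4 | T2 4-8 | T3 8-12 | T4 12-16 | T5 16-20 | T1 20-24 | T2 24-28 | T3 28-30 | T4 30-34 | T5 34-38 | T1 38-42 | T2 42-46 | T5 46-50 | T1 50-53 | T5 53-56 |
Completion: T1=53  T2=46  T3=30  T4=34  T5=56
Turnaround (C−A): T1=53  T2=45  T3=28  T4=31  T5=53
Waiting(T4) = turnaround − burst = 31 − 8 = 23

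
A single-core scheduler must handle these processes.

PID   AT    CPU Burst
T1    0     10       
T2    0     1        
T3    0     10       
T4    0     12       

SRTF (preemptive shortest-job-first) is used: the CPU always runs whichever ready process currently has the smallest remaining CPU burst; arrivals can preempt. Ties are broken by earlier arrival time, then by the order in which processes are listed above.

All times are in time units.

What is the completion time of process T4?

Gantt: | T2 0-1 | T1 1-11 | T3 11-21 | T4 21-33 |
Completion: T1=11  T2=1  T3=21  T4=33

33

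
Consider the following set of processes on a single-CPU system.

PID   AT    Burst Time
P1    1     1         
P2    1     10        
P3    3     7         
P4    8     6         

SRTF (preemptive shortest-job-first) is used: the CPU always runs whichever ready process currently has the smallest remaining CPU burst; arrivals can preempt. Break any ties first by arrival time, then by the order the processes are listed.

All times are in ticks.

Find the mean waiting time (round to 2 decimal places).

4.00

Schedule: | idle 0-1 | P1 1-2 | P2 2-3 | P3 3-10 | P4 10-16 | P2 16-25 |
Completion: P1=2  P2=25  P3=10  P4=16
Turnaround (C−A): P1=1  P2=24  P3=7  P4=8
Waiting times: P1=0, P2=14, P3=0, P4=2
Average waiting = (0+14+0+2) / 4 = 16/4 = 4.00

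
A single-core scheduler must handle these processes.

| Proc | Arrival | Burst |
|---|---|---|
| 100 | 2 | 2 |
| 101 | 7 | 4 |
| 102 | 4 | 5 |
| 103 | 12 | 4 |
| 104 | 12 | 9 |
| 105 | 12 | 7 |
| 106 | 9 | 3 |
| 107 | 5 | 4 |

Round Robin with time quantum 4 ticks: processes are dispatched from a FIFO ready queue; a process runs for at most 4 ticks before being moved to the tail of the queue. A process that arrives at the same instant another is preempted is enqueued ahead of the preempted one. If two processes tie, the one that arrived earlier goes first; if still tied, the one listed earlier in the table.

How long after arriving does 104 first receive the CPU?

12

Gantt: | idle 0-2 | 100 2-4 | 102 4-8 | 107 8-12 | 101 12-16 | 102 16-17 | 106 17-20 | 103 20-24 | 104 24-28 | 105 28-32 | 104 32-36 | 105 36-39 | 104 39-40 |
Completion: 100=4  101=16  102=17  103=24  104=40  105=39  106=20  107=12
Turnaround (C−A): 100=2  101=9  102=13  103=12  104=28  105=27  106=11  107=7
Response(104) = first start − arrival = 24 − 12 = 12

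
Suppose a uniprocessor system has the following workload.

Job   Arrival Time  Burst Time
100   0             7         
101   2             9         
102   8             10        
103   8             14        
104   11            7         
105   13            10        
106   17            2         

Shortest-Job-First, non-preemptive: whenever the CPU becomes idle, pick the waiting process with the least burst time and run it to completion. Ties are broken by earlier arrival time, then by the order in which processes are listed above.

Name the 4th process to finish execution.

106

Timeline: | 100 0-7 | 101 7-16 | 104 16-23 | 106 23-25 | 102 25-35 | 105 35-45 | 103 45-59 |
Completion: 100=7  101=16  102=35  103=59  104=23  105=45  106=25
Turnaround (C−A): 100=7  101=14  102=27  103=51  104=12  105=32  106=8
Finish order: 100 → 101 → 104 → 106 → 102 → 105 → 103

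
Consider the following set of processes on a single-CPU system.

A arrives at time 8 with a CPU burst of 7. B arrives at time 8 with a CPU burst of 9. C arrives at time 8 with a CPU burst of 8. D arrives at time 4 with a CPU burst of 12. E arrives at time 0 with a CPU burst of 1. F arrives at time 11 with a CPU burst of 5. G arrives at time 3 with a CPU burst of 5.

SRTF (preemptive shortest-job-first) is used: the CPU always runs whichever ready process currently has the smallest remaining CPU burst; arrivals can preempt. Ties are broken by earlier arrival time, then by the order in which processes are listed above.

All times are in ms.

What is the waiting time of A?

0

Gantt: | E 0-1 | idle 1-3 | G 3-8 | A 8-15 | F 15-20 | C 20-28 | B 28-37 | D 37-49 |
Completion: A=15  B=37  C=28  D=49  E=1  F=20  G=8
Waiting(A) = turnaround − burst = 7 − 7 = 0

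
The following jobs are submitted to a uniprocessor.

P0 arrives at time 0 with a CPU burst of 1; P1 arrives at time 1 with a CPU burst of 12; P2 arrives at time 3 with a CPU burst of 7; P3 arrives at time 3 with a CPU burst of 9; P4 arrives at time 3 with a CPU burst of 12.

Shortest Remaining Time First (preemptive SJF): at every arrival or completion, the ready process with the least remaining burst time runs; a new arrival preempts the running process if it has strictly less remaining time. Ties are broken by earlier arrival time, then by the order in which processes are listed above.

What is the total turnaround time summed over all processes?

90

Gantt: | P0 0-1 | P1 1-3 | P2 3-10 | P3 10-19 | P1 19-29 | P4 29-41 |
Completion: P0=1  P1=29  P2=10  P3=19  P4=41
Turnaround = completion − arrival: P0=1, P1=28, P2=7, P3=16, P4=38
Total turnaround = 1 + 28 + 7 + 16 + 38 = 90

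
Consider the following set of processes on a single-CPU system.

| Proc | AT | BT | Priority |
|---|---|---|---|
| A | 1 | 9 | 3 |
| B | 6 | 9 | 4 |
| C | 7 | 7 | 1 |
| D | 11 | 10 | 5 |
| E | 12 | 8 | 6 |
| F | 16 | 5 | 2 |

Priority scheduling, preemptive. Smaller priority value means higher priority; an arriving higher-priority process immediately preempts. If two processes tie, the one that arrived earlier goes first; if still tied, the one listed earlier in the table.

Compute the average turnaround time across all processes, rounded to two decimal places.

20.83

Gantt: | idle 0-1 | A 1-7 | C 7-14 | A 14-16 | F 16-21 | A 21-22 | B 22-31 | D 31-41 | E 41-49 |
Completion: A=22  B=31  C=14  D=41  E=49  F=21
Turnaround (C−A): A=21  B=25  C=7  D=30  E=37  F=5
Turnaround times: A=21, B=25, C=7, D=30, E=37, F=5
Average turnaround = (21+25+7+30+37+5) / 6 = 125/6 = 20.83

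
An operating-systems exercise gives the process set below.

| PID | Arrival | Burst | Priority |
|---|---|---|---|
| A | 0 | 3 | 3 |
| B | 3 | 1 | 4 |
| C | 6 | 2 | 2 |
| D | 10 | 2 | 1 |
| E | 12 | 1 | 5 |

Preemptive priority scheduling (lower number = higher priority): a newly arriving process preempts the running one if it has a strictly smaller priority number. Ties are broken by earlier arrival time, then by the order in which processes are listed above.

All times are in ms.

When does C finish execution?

8

Timeline: | A 0-3 | B 3-4 | idle 4-6 | C 6-8 | idle 8-10 | D 10-12 | E 12-13 |
Completion: A=3  B=4  C=8  D=12  E=13
Turnaround (C−A): A=3  B=1  C=2  D=2  E=1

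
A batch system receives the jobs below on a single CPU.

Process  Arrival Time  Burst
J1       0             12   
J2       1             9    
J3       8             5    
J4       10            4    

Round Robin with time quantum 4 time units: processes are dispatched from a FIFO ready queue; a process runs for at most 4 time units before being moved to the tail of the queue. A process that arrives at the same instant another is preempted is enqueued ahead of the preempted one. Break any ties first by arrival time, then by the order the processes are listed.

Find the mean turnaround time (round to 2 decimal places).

Timeline: | J1 0-4 | J2 4-8 | J1 8-12 | J3 12-16 | J2 16-20 | J4 20-24 | J1 24-28 | J3 28-29 | J2 29-30 |
Completion: J1=28  J2=30  J3=29  J4=24
Turnaround times: J1=28, J2=29, J3=21, J4=14
Average turnaround = (28+29+21+14) / 4 = 92/4 = 23.00

23.00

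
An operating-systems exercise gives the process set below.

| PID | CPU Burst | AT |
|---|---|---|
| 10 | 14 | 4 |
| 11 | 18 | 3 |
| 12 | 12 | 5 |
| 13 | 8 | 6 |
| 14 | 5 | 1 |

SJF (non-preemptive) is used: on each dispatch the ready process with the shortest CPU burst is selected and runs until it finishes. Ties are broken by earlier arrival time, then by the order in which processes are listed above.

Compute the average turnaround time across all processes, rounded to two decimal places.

25.00

Schedule: | idle 0-1 | 14 1-6 | 13 6-14 | 12 14-26 | 10 26-40 | 11 40-58 |
Completion: 10=40  11=58  12=26  13=14  14=6
Turnaround times: 10=36, 11=55, 12=21, 13=8, 14=5
Average turnaround = (36+55+21+8+5) / 5 = 125/5 = 25.00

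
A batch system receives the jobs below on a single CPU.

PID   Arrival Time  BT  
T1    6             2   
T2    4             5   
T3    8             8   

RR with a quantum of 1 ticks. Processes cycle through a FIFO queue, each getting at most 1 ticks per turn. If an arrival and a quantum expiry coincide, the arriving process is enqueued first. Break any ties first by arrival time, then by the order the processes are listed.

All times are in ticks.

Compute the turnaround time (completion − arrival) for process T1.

Schedule: | idle 0-4 | T2 4-6 | T1 6-7 | T2 7-8 | T1 8-9 | T3 9-10 | T2 10-11 | T3 11-12 | T2 12-13 | T3 13-19 |
Completion: T1=9  T2=13  T3=19
Turnaround(T1) = completion − arrival = 9 − 6 = 3

3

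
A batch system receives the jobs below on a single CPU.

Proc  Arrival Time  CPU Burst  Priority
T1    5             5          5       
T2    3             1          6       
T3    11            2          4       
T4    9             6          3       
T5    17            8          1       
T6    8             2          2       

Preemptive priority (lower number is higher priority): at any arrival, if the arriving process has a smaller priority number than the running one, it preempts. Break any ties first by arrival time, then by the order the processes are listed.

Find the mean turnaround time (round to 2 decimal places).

9.33

Timeline: | idle 0-3 | T2 3-4 | idle 4-5 | T1 5-8 | T6 8-10 | T4 10-16 | T3 16-17 | T5 17-25 | T3 25-26 | T1 26-28 |
Completion: T1=28  T2=4  T3=26  T4=16  T5=25  T6=10
Turnaround times: T1=23, T2=1, T3=15, T4=7, T5=8, T6=2
Average turnaround = (23+1+15+7+8+2) / 6 = 56/6 = 9.33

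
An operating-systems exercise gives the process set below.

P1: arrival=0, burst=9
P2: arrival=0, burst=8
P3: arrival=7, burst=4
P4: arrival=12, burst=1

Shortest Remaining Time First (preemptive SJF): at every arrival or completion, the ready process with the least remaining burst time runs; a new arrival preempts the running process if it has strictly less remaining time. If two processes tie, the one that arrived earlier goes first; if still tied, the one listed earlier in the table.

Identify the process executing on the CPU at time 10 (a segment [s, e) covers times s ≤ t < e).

P3

Timeline: | P2 0-8 | P3 8-12 | P4 12-13 | P1 13-22 |
Completion: P1=22  P2=8  P3=12  P4=13
Turnaround (C−A): P1=22  P2=8  P3=5  P4=1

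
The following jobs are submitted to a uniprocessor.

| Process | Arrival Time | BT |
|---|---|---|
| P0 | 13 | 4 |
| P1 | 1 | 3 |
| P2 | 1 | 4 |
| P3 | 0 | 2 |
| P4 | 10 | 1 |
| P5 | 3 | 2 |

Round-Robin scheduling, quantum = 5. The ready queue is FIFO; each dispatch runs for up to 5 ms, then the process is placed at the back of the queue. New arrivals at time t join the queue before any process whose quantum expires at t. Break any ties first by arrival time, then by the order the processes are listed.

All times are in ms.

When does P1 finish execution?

Gantt: | P3 0-2 | P1 2-5 | P2 5-9 | P5 9-11 | P4 11-12 | idle 12-13 | P0 13-17 |
Completion: P0=17  P1=5  P2=9  P3=2  P4=12  P5=11

5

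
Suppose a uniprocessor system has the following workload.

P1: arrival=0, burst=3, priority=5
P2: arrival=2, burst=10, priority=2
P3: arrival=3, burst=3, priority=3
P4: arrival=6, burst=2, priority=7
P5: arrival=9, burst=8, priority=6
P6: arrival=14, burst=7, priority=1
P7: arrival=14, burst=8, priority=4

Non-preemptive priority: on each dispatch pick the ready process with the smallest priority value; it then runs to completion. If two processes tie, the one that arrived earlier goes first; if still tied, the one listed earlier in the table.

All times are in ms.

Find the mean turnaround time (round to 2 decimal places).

16.86

Schedule: | P1 0-3 | P2 3-13 | P3 13-16 | P6 16-23 | P7 23-31 | P5 31-39 | P4 39-41 |
Completion: P1=3  P2=13  P3=16  P4=41  P5=39  P6=23  P7=31
Turnaround (C−A): P1=3  P2=11  P3=13  P4=35  P5=30  P6=9  P7=17
Turnaround times: P1=3, P2=11, P3=13, P4=35, P5=30, P6=9, P7=17
Average turnaround = (3+11+13+35+30+9+17) / 7 = 118/7 = 16.86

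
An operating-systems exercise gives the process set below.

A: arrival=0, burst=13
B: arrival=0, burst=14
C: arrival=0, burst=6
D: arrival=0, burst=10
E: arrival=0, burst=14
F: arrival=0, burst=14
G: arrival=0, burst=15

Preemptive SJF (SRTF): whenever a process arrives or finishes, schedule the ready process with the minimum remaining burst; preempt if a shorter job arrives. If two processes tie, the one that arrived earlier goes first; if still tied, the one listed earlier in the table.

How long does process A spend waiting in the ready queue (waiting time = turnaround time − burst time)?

Schedule: | C 0-6 | D 6-16 | A 16-29 | B 29-43 | E 43-57 | F 57-71 | G 71-86 |
Completion: A=29  B=43  C=6  D=16  E=57  F=71  G=86
Turnaround (C−A): A=29  B=43  C=6  D=16  E=57  F=71  G=86
Waiting(A) = turnaround − burst = 29 − 13 = 16

16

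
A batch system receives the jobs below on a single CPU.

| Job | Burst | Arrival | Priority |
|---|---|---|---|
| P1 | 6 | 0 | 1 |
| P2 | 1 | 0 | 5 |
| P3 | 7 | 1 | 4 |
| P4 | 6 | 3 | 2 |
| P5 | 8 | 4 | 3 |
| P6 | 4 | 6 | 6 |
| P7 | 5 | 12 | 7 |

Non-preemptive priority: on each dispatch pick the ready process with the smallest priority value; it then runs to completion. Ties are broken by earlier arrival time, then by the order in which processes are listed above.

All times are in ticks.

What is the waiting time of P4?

3

Timeline: | P1 0-6 | P4 6-12 | P5 12-20 | P3 20-27 | P2 27-28 | P6 28-32 | P7 32-37 |
Completion: P1=6  P2=28  P3=27  P4=12  P5=20  P6=32  P7=37
Turnaround (C−A): P1=6  P2=28  P3=26  P4=9  P5=16  P6=26  P7=25
Waiting(P4) = turnaround − burst = 9 − 6 = 3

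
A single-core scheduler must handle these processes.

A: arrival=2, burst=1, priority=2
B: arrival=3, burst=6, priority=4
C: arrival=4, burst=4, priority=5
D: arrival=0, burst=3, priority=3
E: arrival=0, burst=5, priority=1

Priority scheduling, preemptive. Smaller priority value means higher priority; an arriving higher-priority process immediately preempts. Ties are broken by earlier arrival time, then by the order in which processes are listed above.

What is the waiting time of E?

0

Timeline: | E 0-5 | A 5-6 | D 6-9 | B 9-15 | C 15-19 |
Completion: A=6  B=15  C=19  D=9  E=5
Turnaround (C−A): A=4  B=12  C=15  D=9  E=5
Waiting(E) = turnaround − burst = 5 − 5 = 0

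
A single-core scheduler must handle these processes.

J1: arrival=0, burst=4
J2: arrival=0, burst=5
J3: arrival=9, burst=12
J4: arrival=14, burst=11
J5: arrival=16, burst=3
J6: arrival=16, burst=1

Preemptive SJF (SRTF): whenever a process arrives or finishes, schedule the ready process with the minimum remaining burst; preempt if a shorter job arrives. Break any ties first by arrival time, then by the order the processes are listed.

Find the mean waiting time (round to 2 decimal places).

3.33

Timeline: | J1 0-4 | J2 4-9 | J3 9-16 | J6 16-17 | J5 17-20 | J3 20-25 | J4 25-36 |
Completion: J1=4  J2=9  J3=25  J4=36  J5=20  J6=17
Turnaround (C−A): J1=4  J2=9  J3=16  J4=22  J5=4  J6=1
Waiting times: J1=0, J2=4, J3=4, J4=11, J5=1, J6=0
Average waiting = (0+4+4+11+1+0) / 6 = 20/6 = 3.33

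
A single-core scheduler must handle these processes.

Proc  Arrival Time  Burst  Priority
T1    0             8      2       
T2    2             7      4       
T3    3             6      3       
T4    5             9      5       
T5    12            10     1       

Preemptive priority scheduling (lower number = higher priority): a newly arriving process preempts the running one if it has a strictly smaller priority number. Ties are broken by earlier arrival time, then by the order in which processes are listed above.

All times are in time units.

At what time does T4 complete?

Timeline: | T1 0-8 | T3 8-12 | T5 12-22 | T3 22-24 | T2 24-31 | T4 31-40 |
Completion: T1=8  T2=31  T3=24  T4=40  T5=22
Turnaround (C−A): T1=8  T2=29  T3=21  T4=35  T5=10

40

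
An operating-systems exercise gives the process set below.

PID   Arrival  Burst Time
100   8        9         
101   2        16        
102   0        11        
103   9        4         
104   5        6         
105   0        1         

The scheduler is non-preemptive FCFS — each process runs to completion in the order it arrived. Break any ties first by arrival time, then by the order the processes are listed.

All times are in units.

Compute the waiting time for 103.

34

Timeline: | 102 0-11 | 105 11-12 | 101 12-28 | 104 28-34 | 100 34-43 | 103 43-47 |
Completion: 100=43  101=28  102=11  103=47  104=34  105=12
Waiting(103) = turnaround − burst = 38 − 4 = 34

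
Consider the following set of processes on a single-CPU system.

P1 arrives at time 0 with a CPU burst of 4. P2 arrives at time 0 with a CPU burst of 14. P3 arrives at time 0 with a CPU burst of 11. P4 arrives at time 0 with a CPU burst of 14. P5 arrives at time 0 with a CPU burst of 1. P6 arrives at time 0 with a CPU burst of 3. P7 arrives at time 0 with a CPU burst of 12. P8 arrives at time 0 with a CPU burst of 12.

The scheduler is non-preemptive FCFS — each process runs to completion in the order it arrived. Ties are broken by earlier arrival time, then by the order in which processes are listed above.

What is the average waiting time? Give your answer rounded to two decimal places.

Gantt: | P1 0-4 | P2 4-18 | P3 18-29 | P4 29-43 | P5 43-44 | P6 44-47 | P7 47-59 | P8 59-71 |
Completion: P1=4  P2=18  P3=29  P4=43  P5=44  P6=47  P7=59  P8=71
Waiting times: P1=0, P2=4, P3=18, P4=29, P5=43, P6=44, P7=47, P8=59
Average waiting = (0+4+18+29+43+44+47+59) / 8 = 244/8 = 30.50

30.50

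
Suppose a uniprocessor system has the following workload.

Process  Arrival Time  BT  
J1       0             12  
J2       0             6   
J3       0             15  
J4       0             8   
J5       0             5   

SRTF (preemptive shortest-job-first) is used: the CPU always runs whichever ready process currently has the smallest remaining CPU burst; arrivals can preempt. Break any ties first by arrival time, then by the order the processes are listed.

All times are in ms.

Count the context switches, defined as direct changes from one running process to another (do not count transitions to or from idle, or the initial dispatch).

Schedule: | J5 0-5 | J2 5-11 | J4 11-19 | J1 19-31 | J3 31-46 |
Completion: J1=31  J2=11  J3=46  J4=19  J5=5
Turnaround (C−A): J1=31  J2=11  J3=46  J4=19  J5=5

4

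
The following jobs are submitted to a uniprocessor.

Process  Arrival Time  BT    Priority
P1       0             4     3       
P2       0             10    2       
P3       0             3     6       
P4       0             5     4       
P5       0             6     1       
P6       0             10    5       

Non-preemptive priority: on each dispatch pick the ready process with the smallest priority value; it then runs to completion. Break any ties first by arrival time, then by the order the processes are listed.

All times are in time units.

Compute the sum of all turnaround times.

140

Timeline: | P5 0-6 | P2 6-16 | P1 16-20 | P4 20-25 | P6 25-35 | P3 35-38 |
Completion: P1=20  P2=16  P3=38  P4=25  P5=6  P6=35
Turnaround (C−A): P1=20  P2=16  P3=38  P4=25  P5=6  P6=35
Turnaround = completion − arrival: P1=20, P2=16, P3=38, P4=25, P5=6, P6=35
Total turnaround = 20 + 16 + 38 + 25 + 6 + 35 = 140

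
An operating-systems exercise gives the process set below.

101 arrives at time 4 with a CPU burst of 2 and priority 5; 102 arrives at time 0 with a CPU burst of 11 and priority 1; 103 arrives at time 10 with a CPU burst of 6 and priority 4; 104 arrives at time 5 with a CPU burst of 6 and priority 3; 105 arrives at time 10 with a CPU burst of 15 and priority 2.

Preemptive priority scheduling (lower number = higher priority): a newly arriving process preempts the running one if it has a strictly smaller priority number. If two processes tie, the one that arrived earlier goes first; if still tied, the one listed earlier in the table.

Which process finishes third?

104

Schedule: | 102 0-11 | 105 11-26 | 104 26-32 | 103 32-38 | 101 38-40 |
Completion: 101=40  102=11  103=38  104=32  105=26
Turnaround (C−A): 101=36  102=11  103=28  104=27  105=16
Finish order: 102 → 105 → 104 → 103 → 101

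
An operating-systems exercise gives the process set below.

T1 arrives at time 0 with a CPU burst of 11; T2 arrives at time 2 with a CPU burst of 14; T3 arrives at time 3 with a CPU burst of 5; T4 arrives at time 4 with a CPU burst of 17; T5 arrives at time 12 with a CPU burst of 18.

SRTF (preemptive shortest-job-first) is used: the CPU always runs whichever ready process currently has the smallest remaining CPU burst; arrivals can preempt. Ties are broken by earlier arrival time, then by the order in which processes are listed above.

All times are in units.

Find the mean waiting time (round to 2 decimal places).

Schedule: | T1 0-3 | T3 3-8 | T1 8-16 | T2 16-30 | T4 30-47 | T5 47-65 |
Completion: T1=16  T2=30  T3=8  T4=47  T5=65
Waiting times: T1=5, T2=14, T3=0, T4=26, T5=35
Average waiting = (5+14+0+26+35) / 5 = 80/5 = 16.00

16.00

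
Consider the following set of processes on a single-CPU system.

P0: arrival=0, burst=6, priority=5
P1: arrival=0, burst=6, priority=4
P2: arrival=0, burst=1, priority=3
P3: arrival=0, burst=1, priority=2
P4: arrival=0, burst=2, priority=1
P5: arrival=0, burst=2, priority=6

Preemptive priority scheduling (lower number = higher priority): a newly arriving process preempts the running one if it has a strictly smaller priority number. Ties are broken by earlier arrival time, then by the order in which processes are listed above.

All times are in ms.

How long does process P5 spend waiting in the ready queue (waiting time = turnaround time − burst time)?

16

Gantt: | P4 0-2 | P3 2-3 | P2 3-4 | P1 4-10 | P0 10-16 | P5 16-18 |
Completion: P0=16  P1=10  P2=4  P3=3  P4=2  P5=18
Turnaround (C−A): P0=16  P1=10  P2=4  P3=3  P4=2  P5=18
Waiting(P5) = turnaround − burst = 18 − 2 = 16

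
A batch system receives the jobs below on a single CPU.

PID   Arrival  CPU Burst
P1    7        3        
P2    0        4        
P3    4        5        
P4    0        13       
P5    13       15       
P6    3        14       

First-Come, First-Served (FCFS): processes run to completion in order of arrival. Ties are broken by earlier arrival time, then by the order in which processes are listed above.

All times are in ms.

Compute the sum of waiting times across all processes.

Schedule: | P2 0-4 | P4 4-17 | P6 17-31 | P3 31-36 | P1 36-39 | P5 39-54 |
Completion: P1=39  P2=4  P3=36  P4=17  P5=54  P6=31
Waiting = turnaround − burst: P1=29, P2=0, P3=27, P4=4, P5=26, P6=14
Total waiting = 29 + 0 + 27 + 4 + 26 + 14 = 100

100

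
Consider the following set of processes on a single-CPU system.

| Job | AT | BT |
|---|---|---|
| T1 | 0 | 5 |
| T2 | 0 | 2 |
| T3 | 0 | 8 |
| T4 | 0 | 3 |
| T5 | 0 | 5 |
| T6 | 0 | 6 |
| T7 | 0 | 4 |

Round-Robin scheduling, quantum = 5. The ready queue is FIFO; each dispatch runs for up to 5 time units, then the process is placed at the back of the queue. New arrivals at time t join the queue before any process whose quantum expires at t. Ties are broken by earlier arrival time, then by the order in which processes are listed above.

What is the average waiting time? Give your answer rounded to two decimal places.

15.43

Schedule: | T1 0-5 | T2 5-7 | T3 7-12 | T4 12-15 | T5 15-20 | T6 20-25 | T7 25-29 | T3 29-32 | T6 32-33 |
Completion: T1=5  T2=7  T3=32  T4=15  T5=20  T6=33  T7=29
Turnaround (C−A): T1=5  T2=7  T3=32  T4=15  T5=20  T6=33  T7=29
Waiting times: T1=0, T2=5, T3=24, T4=12, T5=15, T6=27, T7=25
Average waiting = (0+5+24+12+15+27+25) / 7 = 108/7 = 15.43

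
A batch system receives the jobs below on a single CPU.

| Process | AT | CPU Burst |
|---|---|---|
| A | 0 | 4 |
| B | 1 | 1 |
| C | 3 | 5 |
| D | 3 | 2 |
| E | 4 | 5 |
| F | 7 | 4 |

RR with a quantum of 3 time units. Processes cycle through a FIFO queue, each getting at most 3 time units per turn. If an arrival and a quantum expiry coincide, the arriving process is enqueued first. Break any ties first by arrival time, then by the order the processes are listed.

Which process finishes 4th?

C

Schedule: | A 0-3 | B 3-4 | C 4-7 | D 7-9 | A 9-10 | E 10-13 | F 13-16 | C 16-18 | E 18-20 | F 20-21 |
Completion: A=10  B=4  C=18  D=9  E=20  F=21
Turnaround (C−A): A=10  B=3  C=15  D=6  E=16  F=14
Finish order: B → D → A → C → E → F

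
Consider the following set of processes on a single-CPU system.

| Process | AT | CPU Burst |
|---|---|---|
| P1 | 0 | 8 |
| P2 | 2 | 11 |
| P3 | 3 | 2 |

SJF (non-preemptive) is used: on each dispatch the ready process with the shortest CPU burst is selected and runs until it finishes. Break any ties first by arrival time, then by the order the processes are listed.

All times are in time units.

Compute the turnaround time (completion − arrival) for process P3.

Timeline: | P1 0-8 | P3 8-10 | P2 10-21 |
Completion: P1=8  P2=21  P3=10
Turnaround(P3) = completion − arrival = 10 − 3 = 7

7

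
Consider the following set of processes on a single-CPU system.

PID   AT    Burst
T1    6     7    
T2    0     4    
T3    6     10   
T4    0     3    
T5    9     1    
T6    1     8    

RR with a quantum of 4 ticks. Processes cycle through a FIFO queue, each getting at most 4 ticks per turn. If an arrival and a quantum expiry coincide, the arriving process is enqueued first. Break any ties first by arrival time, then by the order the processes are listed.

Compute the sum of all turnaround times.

93

Timeline: | T2 0-4 | T4 4-7 | T6 7-11 | T1 11-15 | T3 15-19 | T5 19-20 | T6 20-24 | T1 24-27 | T3 27-33 |
Completion: T1=27  T2=4  T3=33  T4=7  T5=20  T6=24
Turnaround = completion − arrival: T1=21, T2=4, T3=27, T4=7, T5=11, T6=23
Total turnaround = 21 + 4 + 27 + 7 + 11 + 23 = 93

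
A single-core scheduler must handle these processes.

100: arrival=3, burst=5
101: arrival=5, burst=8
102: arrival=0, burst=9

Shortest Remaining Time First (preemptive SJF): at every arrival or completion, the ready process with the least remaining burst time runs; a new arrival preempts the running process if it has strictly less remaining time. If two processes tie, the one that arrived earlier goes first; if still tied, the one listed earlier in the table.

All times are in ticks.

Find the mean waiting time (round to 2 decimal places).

Timeline: | 102 0-3 | 100 3-8 | 102 8-14 | 101 14-22 |
Completion: 100=8  101=22  102=14
Turnaround (C−A): 100=5  101=17  102=14
Waiting times: 100=0, 101=9, 102=5
Average waiting = (0+9+5) / 3 = 14/3 = 4.67

4.67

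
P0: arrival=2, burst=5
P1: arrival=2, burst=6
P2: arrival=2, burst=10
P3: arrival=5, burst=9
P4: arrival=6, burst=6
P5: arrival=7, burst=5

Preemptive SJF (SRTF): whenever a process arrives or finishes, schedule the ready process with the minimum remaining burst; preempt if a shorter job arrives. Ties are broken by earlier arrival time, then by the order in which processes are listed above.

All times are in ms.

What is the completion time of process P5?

12

Schedule: | idle 0-2 | P0 2-7 | P5 7-12 | P1 12-18 | P4 18-24 | P3 24-33 | P2 33-43 |
Completion: P0=7  P1=18  P2=43  P3=33  P4=24  P5=12
Turnaround (C−A): P0=5  P1=16  P2=41  P3=28  P4=18  P5=5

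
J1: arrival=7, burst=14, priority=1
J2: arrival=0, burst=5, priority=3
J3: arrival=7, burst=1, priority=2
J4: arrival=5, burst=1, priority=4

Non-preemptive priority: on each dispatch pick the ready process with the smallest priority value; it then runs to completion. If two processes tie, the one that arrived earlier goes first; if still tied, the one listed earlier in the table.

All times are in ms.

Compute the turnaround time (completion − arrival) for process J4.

1

Gantt: | J2 0-5 | J4 5-6 | idle 6-7 | J1 7-21 | J3 21-22 |
Completion: J1=21  J2=5  J3=22  J4=6
Turnaround (C−A): J1=14  J2=5  J3=15  J4=1
Turnaround(J4) = completion − arrival = 6 − 5 = 1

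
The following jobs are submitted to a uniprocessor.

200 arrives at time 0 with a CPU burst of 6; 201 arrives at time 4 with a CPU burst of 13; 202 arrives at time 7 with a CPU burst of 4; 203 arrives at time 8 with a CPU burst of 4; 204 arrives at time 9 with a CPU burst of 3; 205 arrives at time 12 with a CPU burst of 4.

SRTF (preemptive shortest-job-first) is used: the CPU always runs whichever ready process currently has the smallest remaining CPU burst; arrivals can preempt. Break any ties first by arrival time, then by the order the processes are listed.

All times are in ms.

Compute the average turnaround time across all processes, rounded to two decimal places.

Gantt: | 200 0-6 | 201 6-7 | 202 7-11 | 204 11-14 | 203 14-18 | 205 18-22 | 201 22-34 |
Completion: 200=6  201=34  202=11  203=18  204=14  205=22
Turnaround (C−A): 200=6  201=30  202=4  203=10  204=5  205=10
Turnaround times: 200=6, 201=30, 202=4, 203=10, 204=5, 205=10
Average turnaround = (6+30+4+10+5+10) / 6 = 65/6 = 10.83

10.83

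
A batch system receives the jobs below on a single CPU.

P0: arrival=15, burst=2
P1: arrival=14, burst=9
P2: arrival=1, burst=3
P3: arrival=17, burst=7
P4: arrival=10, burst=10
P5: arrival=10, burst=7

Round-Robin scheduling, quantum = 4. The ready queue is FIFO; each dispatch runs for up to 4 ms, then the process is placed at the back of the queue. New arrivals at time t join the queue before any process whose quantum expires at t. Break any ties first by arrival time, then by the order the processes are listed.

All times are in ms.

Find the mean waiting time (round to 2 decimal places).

Gantt: | idle 0-1 | P2 1-4 | idle 4-10 | P4 10-14 | P5 14-18 | P1 18-22 | P4 22-26 | P0 26-28 | P3 28-32 | P5 32-35 | P1 35-39 | P4 39-41 | P3 41-44 | P1 44-45 |
Completion: P0=28  P1=45  P2=4  P3=44  P4=41  P5=35
Waiting times: P0=11, P1=22, P2=0, P3=20, P4=21, P5=18
Average waiting = (11+22+0+20+21+18) / 6 = 92/6 = 15.33

15.33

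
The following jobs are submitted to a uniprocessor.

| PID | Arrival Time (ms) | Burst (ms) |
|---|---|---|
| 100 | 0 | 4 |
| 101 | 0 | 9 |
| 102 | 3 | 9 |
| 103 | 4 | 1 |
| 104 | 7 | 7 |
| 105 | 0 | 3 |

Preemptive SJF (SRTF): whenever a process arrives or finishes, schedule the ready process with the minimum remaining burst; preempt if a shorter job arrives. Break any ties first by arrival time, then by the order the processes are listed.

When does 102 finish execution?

33

Gantt: | 105 0-3 | 100 3-4 | 103 4-5 | 100 5-8 | 104 8-15 | 101 15-24 | 102 24-33 |
Completion: 100=8  101=24  102=33  103=5  104=15  105=3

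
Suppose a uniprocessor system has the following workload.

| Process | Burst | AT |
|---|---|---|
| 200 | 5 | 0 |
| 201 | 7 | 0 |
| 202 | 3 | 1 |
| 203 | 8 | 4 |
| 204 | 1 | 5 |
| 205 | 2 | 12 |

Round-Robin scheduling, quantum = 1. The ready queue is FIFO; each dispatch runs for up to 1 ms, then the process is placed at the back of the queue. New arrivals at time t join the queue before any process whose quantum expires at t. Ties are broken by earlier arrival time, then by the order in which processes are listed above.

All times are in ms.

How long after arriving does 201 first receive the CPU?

1

Timeline: | 200 0-1 | 201 1-2 | 202 2-3 | 200 3-4 | 201 4-5 | 202 5-6 | 203 6-7 | 200 7-8 | 204 8-9 | 201 9-10 | 202 10-11 | 203 11-12 | 200 12-13 | 201 13-14 | 205 14-15 | 203 15-16 | 200 16-17 | 201 17-18 | 205 18-19 | 203 19-20 | 201 20-21 | 203 21-22 | 201 22-23 | 203 23-26 |
Completion: 200=17  201=23  202=11  203=26  204=9  205=19
Turnaround (C−A): 200=17  201=23  202=10  203=22  204=4  205=7
Response(201) = first start − arrival = 1 − 0 = 1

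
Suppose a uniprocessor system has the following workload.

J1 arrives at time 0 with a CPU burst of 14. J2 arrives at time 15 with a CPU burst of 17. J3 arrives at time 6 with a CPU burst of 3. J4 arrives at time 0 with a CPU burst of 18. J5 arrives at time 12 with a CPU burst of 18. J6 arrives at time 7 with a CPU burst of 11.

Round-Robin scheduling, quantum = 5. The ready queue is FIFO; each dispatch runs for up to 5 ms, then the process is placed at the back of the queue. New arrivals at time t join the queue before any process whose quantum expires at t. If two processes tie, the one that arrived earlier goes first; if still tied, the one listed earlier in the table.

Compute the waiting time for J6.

45

Gantt: | J1 0-5 | J4 5-10 | J1 10-15 | J3 15-18 | J6 18-23 | J4 23-28 | J5 28-33 | J2 33-38 | J1 38-42 | J6 42-47 | J4 47-52 | J5 52-57 | J2 57-62 | J6 62-63 | J4 63-66 | J5 66-71 | J2 71-76 | J5 76-79 | J2 79-81 |
Completion: J1=42  J2=81  J3=18  J4=66  J5=79  J6=63
Waiting(J6) = turnaround − burst = 56 − 11 = 45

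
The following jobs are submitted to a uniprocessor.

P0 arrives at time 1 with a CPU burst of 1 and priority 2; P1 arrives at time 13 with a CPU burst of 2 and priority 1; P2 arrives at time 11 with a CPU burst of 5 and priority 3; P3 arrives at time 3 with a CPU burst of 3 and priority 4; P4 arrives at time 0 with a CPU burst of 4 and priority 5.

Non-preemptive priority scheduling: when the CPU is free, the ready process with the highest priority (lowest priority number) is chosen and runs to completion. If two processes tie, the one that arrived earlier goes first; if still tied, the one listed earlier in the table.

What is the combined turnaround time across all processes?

Gantt: | P4 0-4 | P0 4-5 | P3 5-8 | idle 8-11 | P2 11-16 | P1 16-18 |
Completion: P0=5  P1=18  P2=16  P3=8  P4=4
Turnaround (C−A): P0=4  P1=5  P2=5  P3=5  P4=4
Turnaround = completion − arrival: P0=4, P1=5, P2=5, P3=5, P4=4
Total turnaround = 4 + 5 + 5 + 5 + 4 = 23

23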